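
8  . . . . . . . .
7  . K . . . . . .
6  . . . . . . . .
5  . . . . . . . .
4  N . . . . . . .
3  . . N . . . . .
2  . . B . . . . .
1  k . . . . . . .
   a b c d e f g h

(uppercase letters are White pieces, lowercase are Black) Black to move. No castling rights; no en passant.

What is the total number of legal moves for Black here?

Black to move; king on a1.
In check: no.
Legal moves: none.
Count: 0.

0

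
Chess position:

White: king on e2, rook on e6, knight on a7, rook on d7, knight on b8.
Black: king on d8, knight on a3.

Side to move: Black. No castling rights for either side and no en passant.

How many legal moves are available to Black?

0

Black to move; king on d8.
In check: yes, from the white rook on d7.
Legal moves: none.
Count: 0.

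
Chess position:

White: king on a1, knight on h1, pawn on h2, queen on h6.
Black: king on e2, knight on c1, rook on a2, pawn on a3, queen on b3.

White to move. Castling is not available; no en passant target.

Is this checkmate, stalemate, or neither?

checkmate

White to move; white king on a1.
In check: yes, from the black rook on a2.
King squares — b1: attacked by Qb3; a2: attacked by Nc1; b2: attacked by Ra2.
Legal moves for White: none.
In check with no legal moves → checkmate.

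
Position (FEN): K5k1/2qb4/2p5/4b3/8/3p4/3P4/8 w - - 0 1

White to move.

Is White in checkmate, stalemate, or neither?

stalemate

White to move; white king on a8.
In check: no.
King squares — a7: attacked by Qc7; b7: attacked by Qc7; b8: attacked by Qc7.
Legal moves for White: none.
Not in check and no legal moves → stalemate.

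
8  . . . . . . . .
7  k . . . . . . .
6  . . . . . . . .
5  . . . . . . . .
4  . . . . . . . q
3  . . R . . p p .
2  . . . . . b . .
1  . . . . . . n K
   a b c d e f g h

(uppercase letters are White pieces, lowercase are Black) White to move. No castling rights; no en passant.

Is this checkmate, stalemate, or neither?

checkmate

White to move; white king on h1.
In check: yes, from the black queen on h4.
King squares — g1: attacked by Bf2; g2: attacked by Pf3; h2: attacked by Pg3.
Legal moves for White: none.
In check with no legal moves → checkmate.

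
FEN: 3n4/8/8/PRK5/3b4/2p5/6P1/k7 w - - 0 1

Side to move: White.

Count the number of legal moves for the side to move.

5

White to move; king on c5.
In check: yes, from the black bishop on d4.
Legal moves: Kd6, Kd5, Kxd4, Kc4, Kb4.
Count: 5.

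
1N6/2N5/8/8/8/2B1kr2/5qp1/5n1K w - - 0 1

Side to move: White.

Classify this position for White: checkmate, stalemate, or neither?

checkmate

White to move; white king on h1.
In check: yes, from the black pawn on g2.
King squares — g1: attacked by Qf2; g2: attacked by Qf2; h2: attacked by Nf1.
Legal moves for White: none.
In check with no legal moves → checkmate.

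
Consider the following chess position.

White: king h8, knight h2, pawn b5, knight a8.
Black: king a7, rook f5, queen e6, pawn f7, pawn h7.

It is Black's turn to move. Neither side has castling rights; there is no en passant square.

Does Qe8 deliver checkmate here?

After Qe8: white king on h8; in check: yes, from the black queen on e8.
White has 2 legal replies: Kxh7, Kg7.
In check but a legal move exists → not checkmate.

no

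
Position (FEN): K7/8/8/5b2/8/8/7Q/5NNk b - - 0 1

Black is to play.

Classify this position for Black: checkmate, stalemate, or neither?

checkmate

Black to move; black king on h1.
In check: yes, from the white queen on h2.
King squares — g1: attacked by Qh2; g2: attacked by Qh2; h2: attacked by Nf1.
Legal moves for Black: none.
In check with no legal moves → checkmate.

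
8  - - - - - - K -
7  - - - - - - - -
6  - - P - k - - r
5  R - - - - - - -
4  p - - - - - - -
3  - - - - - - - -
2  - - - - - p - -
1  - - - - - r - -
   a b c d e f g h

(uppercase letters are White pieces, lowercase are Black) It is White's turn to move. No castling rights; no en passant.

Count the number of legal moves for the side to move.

White to move; king on g8.
In check: no.
Legal moves: Kf8, Kg7, Ra8, Ra7, Ra6, Rh5, Rg5, Rf5, Re5+, Rd5, Rc5, Rb5, Rxa4, c7.
Count: 14.

14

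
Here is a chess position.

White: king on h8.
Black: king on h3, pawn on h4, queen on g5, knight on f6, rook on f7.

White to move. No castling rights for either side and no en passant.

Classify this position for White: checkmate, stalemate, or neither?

stalemate

White to move; white king on h8.
In check: no.
King squares — g7: attacked by Qg5; h7: attacked by Nf6; g8: attacked by Qg5.
Legal moves for White: none.
Not in check and no legal moves → stalemate.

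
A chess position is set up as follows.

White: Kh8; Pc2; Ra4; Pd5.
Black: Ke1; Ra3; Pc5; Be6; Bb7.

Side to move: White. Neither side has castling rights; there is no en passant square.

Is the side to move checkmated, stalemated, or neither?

White to move; white king on h8.
In check: no.
Legal moves for White: Kh7, Kg7, Ra8, Ra7, Ra6, Ra5, Rh4, Rg4, Rf4, Re4+, Rd4, Rc4, Rb4, Rxa3, dxe6, d6, c3, c4.
White has 18 legal moves and is not in check → neither.

neither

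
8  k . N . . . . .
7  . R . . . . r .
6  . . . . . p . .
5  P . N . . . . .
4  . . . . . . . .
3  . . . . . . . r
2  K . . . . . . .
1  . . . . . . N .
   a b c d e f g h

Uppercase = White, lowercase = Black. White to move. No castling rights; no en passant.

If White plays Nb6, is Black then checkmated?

After Nb6: black king on a8; in check: yes, from the white knight on b6.
King squares — a7: attacked by Rb7; b7: attacked by Nc5; b8: attacked by Rb7.
Black has no legal moves → checkmate.

yes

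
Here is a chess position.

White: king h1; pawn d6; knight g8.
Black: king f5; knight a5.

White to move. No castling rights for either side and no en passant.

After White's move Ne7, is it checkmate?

After Ne7: black king on f5; in check: yes, from the white knight on e7.
Black has 7 legal replies: Kf6, Ke6, Kg5, Ke5, Kg4, Kf4, Ke4.
In check but a legal move exists → not checkmate.

no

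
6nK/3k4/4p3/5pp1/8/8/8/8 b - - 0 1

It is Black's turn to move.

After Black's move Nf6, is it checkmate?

After Nf6: white king on h8; in check: no.
White is not in check, so this cannot be checkmate.

no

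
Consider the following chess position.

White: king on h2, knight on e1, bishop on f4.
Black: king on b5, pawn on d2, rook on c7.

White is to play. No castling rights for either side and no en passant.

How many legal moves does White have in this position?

17

White to move; king on h2.
In check: no.
Legal moves: Bxc7, Bh6, Bd6, Bg5, Be5, Bg3, Be3, Bxd2, Kh3, Kg3, Kg2, Kh1, Kg1, Nf3, Nd3, Ng2, Nc2.
Count: 17.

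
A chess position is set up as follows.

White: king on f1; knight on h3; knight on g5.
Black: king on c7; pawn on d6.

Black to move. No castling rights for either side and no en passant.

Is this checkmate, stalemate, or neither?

Black to move; black king on c7.
In check: no.
Legal moves for Black: Kd8, Kc8, Kb8, Kd7, Kb7, Kc6, Kb6, d5.
Black has 8 legal moves and is not in check → neither.

neither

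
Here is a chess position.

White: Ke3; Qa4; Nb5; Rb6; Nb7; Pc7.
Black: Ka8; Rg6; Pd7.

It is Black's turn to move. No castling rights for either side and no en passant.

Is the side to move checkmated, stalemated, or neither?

Black to move; black king on a8.
In check: yes, from the white queen on a4.
King squares — a7: attacked by Qa4; b7: attacked by Rb6; b8: attacked by Pc7.
Legal moves for Black: none.
In check with no legal moves → checkmate.

checkmate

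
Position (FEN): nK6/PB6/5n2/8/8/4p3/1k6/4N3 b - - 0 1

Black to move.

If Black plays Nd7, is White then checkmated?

no

After Nd7: white king on b8; in check: yes, from the black knight on d7.
White has 2 legal replies: Kc8, Kxa8.
In check but a legal move exists → not checkmate.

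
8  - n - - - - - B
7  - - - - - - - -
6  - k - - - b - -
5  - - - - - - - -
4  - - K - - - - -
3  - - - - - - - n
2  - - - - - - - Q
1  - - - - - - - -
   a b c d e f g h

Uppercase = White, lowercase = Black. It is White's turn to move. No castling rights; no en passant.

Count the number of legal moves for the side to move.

22

White to move; king on c4.
In check: no.
Legal moves: Bg7, Bxf6, Kd5, Kb4, Kd3, Kb3, Qxb8+, Qc7+, Qd6+, Qe5, Qf4, Qxh3, Qg3, Qg2, Qf2+, Qe2, Qd2, Qc2, Qb2+, Qa2, Qh1, Qg1+.
Count: 22.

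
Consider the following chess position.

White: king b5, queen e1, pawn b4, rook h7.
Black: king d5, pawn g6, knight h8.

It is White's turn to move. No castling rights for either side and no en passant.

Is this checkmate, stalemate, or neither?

neither

White to move; white king on b5.
In check: no.
Legal moves for White include: Rxh8, Rg7, Rf7, Re7, Rd7#, Rc7, Rb7, Ra7, Rh6, Rh5+, Rh4, Rh3, Rh2, Rh1, Kb6, Ka6, Ka5, Ka4, ... (list truncated; more exist).
White has legal moves and is not in check → neither.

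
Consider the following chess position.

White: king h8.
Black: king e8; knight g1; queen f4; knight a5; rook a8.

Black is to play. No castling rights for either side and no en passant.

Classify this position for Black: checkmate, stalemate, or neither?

Black to move; black king on e8.
In check: no.
Legal moves for Black include: Kf8, Kd8, Kf7+, Ke7+, Kd7+, Rd8, Rc8, Rb8, Ra7, Ra6, Nb7, Nc6, Nc4, Nb3, Qf8+, Qb8, Qf7, Qc7, ... (list truncated; more exist).
Black has legal moves and is not in check → neither.

neither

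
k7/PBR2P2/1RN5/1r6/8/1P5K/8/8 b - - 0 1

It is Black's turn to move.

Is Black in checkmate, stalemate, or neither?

Black to move; black king on a8.
In check: yes, from the white bishop on b7.
King squares — a7: attacked by Nc6; b7: attacked by Rb6; b8: attacked by Nc6.
Legal moves for Black: none.
In check with no legal moves → checkmate.

checkmate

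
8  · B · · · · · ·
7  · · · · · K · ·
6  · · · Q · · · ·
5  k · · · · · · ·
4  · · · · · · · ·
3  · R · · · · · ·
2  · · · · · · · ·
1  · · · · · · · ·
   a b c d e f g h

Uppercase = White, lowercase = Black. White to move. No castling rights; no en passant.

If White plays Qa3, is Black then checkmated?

After Qa3: black king on a5; in check: yes, from the white queen on a3.
King squares — a4: attacked by Qa3; b4: attacked by Qa3; b5: attacked by Rb3; a6: attacked by Qa3; b6: attacked by Rb3.
Black has no legal moves → checkmate.

yes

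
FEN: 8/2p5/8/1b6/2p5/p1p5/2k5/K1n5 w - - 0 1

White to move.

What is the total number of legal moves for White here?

White to move; king on a1.
In check: no.
Legal moves: none.
Count: 0.

0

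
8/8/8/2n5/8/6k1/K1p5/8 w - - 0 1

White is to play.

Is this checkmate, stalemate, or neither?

White to move; white king on a2.
In check: no.
Legal moves for White: Ka3, Kb2, Ka1.
White has 3 legal moves and is not in check → neither.

neither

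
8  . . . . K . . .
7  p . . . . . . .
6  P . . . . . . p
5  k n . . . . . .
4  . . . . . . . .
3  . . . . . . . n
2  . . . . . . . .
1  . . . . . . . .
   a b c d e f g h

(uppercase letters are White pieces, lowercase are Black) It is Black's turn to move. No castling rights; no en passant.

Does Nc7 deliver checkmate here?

no

After Nc7: white king on e8; in check: yes, from the black knight on c7.
White has 5 legal replies: Kf8, Kd8, Kf7, Ke7, Kd7.
In check but a legal move exists → not checkmate.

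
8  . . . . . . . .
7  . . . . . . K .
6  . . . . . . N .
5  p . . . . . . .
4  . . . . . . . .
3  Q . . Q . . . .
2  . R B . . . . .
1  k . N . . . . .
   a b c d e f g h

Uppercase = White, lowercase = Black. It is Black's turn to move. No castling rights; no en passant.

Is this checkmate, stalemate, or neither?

checkmate

Black to move; black king on a1.
In check: yes, from the white queen on a3.
King squares — b1: attacked by Rb2; a2: attacked by Nc1; b2: attacked by Qa3.
Legal moves for Black: none.
In check with no legal moves → checkmate.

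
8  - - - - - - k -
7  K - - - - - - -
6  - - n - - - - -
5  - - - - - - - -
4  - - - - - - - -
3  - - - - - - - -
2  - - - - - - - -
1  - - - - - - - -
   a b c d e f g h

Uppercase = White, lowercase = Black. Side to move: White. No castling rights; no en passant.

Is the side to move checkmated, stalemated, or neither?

White to move; white king on a7.
In check: yes, from the black knight on c6.
Legal moves for White: Ka8, Kb7, Kb6, Ka6.
White is in check but has 4 legal moves → neither.

neither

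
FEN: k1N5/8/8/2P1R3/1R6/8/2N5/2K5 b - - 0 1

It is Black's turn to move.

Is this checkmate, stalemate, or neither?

Black to move; black king on a8.
In check: no.
King squares — a7: attacked by Nc8; b7: attacked by Rb4; b8: attacked by Rb4.
Legal moves for Black: none.
Not in check and no legal moves → stalemate.

stalemate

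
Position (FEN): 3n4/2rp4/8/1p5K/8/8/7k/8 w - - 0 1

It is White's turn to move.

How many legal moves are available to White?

5

White to move; king on h5.
In check: no.
Legal moves: Kh6, Kg6, Kg5, Kh4, Kg4.
Count: 5.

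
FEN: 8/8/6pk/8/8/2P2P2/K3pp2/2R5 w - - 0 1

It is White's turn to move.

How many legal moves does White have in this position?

15

White to move; king on a2.
In check: no.
Legal moves: Kb3, Ka3, Kb2, Kb1, Ka1, Rc2, Rh1+, Rg1, Rf1, Re1, Rd1, Rb1, Ra1, f4, c4.
Count: 15.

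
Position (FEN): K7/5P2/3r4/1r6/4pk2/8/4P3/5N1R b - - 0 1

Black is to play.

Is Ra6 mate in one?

yes

After Ra6: white king on a8; in check: yes, from the black rook on a6.
King squares — a7: attacked by Ra6; b7: attacked by Rb5; b8: attacked by Rb5.
White has no legal moves → checkmate.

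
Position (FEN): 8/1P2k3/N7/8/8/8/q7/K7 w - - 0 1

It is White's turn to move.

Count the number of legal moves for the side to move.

White to move; king on a1.
In check: yes, from the black queen on a2.
Legal moves: Kxa2.
Count: 1.

1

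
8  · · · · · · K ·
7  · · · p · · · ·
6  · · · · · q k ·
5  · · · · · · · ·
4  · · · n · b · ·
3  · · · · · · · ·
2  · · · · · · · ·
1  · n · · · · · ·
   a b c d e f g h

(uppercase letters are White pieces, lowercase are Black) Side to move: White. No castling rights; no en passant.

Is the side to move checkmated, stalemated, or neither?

stalemate

White to move; white king on g8.
In check: no.
King squares — f7: attacked by Qf6; g7: attacked by Qf6; h7: attacked by Kg6; f8: attacked by Qf6; h8: attacked by Qf6.
Legal moves for White: none.
Not in check and no legal moves → stalemate.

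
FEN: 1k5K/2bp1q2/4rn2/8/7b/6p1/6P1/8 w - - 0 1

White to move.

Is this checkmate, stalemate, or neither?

stalemate

White to move; white king on h8.
In check: no.
King squares — g7: attacked by Qf7; h7: attacked by Nf6; g8: attacked by Nf6.
Legal moves for White: none.
Not in check and no legal moves → stalemate.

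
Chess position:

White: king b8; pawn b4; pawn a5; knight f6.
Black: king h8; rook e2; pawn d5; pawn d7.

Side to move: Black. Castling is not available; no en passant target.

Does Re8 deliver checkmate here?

After Re8: white king on b8; in check: yes, from the black rook on e8.
White has 4 legal replies: Kc7, Kb7, Ka7, Nxe8.
In check but a legal move exists → not checkmate.

no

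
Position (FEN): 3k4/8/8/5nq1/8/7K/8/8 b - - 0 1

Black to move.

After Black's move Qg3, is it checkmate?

After Qg3: white king on h3; in check: yes, from the black queen on g3.
King squares — g2: attacked by Qg3; h2: attacked by Qg3; g3: attacked by Nf5; g4: attacked by Qg3; h4: attacked by Qg3.
White has no legal moves → checkmate.

yes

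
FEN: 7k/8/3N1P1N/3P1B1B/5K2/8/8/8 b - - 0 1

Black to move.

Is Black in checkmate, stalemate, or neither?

Black to move; black king on h8.
In check: no.
King squares — g7: attacked by Pf6; h7: attacked by Bf5; g8: attacked by Nh6.
Legal moves for Black: none.
Not in check and no legal moves → stalemate.

stalemate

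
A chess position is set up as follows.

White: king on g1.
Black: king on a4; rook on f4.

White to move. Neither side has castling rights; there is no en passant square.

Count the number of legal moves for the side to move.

3

White to move; king on g1.
In check: no.
Legal moves: Kh2, Kg2, Kh1.
Count: 3.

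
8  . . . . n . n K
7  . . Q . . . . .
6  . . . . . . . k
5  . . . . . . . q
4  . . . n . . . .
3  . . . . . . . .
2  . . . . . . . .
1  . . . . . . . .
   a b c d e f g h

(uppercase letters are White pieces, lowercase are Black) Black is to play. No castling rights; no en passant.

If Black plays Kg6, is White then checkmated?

no

After Kg6: white king on h8; in check: yes, from the black queen on h5.
White has 2 legal replies: Kxg8, Qh7+.
In check but a legal move exists → not checkmate.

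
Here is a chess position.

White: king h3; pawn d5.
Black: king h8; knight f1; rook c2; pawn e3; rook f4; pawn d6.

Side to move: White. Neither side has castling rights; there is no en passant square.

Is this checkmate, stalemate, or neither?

White to move; white king on h3.
In check: no.
King squares — g2: attacked by Rc2; h2: attacked by Nf1; g3: attacked by Nf1; g4: attacked by Rf4; h4: attacked by Rf4.
Legal moves for White: none.
Not in check and no legal moves → stalemate.

stalemate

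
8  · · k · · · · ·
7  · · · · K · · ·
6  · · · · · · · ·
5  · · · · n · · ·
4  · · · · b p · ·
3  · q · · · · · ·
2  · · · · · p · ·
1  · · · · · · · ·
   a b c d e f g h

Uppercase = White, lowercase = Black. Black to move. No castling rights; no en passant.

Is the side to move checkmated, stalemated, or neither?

neither

Black to move; black king on c8.
In check: no.
Legal moves for Black include: Kb8, Kc7, Kb7, Nf7, Nd7, Ng6+, Nc6+, Ng4, Nc4, Nf3, Nd3, Ba8, Bh7, Bb7, Bg6, Bc6, Bf5, Bd5, ... (list truncated; more exist).
Black has legal moves and is not in check → neither.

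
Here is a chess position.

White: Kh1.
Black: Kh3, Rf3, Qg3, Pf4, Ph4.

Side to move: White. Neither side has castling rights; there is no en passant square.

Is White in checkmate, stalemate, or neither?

stalemate

White to move; white king on h1.
In check: no.
King squares — g1: attacked by Qg3; g2: attacked by Qg3; h2: attacked by Qg3.
Legal moves for White: none.
Not in check and no legal moves → stalemate.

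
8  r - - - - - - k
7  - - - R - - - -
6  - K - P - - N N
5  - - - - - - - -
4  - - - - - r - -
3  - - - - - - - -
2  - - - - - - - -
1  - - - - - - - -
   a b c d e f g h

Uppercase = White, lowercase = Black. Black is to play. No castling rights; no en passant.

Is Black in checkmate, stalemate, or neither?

Black to move; black king on h8.
In check: yes, from the white knight on g6.
King squares — g7: attacked by Rd7; h7: attacked by Rd7; g8: attacked by Nh6.
Legal moves for Black: none.
In check with no legal moves → checkmate.

checkmate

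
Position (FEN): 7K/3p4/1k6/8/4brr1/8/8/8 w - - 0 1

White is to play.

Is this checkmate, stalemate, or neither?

stalemate

White to move; white king on h8.
In check: no.
King squares — g7: attacked by Rg4; h7: attacked by Be4; g8: attacked by Rg4.
Legal moves for White: none.
Not in check and no legal moves → stalemate.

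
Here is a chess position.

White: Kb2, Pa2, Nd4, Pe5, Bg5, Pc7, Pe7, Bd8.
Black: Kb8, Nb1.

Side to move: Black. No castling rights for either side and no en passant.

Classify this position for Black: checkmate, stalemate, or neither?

Black to move; black king on b8.
In check: yes, from the white pawn on c7.
King squares — a7: available; b7: available; c7: attacked by Bd8; a8: available; c8: available.
Legal moves for Black: Kc8, Ka8, Kb7, Ka7.
Black is in check but has 4 legal moves → neither.

neither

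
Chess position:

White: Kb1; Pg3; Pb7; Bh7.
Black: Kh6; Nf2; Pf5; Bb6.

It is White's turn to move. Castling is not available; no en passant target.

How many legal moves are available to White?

White to move; king on b1.
In check: no.
Legal moves: Bg8, Bg6, Bxf5, Kc2, Kb2, Ka2, Kc1, Ka1, b8=Q, b8=R, b8=B, b8=N, g4.
Count: 13.

13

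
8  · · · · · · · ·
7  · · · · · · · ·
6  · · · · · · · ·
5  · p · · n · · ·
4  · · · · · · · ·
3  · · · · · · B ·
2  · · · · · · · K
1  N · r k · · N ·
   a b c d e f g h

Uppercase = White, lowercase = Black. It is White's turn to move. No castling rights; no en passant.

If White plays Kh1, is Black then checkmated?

After Kh1: black king on d1; in check: no.
Black is not in check, so this cannot be checkmate.

no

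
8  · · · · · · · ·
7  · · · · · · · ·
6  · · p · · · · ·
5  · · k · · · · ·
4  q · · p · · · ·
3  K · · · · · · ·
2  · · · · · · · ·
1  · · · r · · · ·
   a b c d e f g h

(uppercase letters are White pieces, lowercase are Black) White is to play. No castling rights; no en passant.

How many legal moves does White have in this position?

White to move; king on a3.
In check: yes, from the black queen on a4.
Legal moves: Kxa4, Kb2.
Count: 2.

2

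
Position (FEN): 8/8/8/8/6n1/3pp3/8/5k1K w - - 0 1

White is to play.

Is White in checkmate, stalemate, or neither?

stalemate

White to move; white king on h1.
In check: no.
King squares — g1: attacked by Kf1; g2: attacked by Kf1; h2: attacked by Ng4.
Legal moves for White: none.
Not in check and no legal moves → stalemate.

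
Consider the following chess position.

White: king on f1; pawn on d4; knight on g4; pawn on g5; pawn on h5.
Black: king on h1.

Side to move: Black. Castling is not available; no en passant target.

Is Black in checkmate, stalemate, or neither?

stalemate

Black to move; black king on h1.
In check: no.
King squares — g1: attacked by Kf1; g2: attacked by Kf1; h2: attacked by Ng4.
Legal moves for Black: none.
Not in check and no legal moves → stalemate.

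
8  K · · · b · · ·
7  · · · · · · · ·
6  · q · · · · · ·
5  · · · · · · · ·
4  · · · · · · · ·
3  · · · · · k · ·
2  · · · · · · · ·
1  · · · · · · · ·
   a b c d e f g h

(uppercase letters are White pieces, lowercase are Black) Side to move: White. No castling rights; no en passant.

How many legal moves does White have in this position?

White to move; king on a8.
In check: no.
Legal moves: none.
Count: 0.

0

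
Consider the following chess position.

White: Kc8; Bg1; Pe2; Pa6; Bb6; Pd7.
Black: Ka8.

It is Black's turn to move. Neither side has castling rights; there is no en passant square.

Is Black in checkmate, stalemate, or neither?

stalemate

Black to move; black king on a8.
In check: no.
King squares — a7: attacked by Bb6; b7: attacked by Pa6; b8: attacked by Kc8.
Legal moves for Black: none.
Not in check and no legal moves → stalemate.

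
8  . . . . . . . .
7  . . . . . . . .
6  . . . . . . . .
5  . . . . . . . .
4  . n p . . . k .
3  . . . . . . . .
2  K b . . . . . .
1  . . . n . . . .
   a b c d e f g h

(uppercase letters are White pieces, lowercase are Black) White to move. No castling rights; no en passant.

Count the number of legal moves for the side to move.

1

White to move; king on a2.
In check: yes, from the black knight on b4.
Legal moves: Kb1.
Count: 1.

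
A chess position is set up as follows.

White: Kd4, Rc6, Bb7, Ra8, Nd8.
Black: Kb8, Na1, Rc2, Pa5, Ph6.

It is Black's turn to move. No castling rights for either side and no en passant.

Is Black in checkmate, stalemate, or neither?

checkmate

Black to move; black king on b8.
In check: yes, from the white rook on a8.
King squares — a7: attacked by Ra8; b7: attacked by Nd8; c7: attacked by Rc6; a8: attacked by Bb7; c8: attacked by Rc6.
Legal moves for Black: none.
In check with no legal moves → checkmate.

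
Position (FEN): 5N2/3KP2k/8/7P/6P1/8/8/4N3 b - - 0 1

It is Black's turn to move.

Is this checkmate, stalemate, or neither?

neither

Black to move; black king on h7.
In check: yes, from the white knight on f8.
Legal moves for Black: Kh8, Kg8, Kg7, Kh6.
Black is in check but has 4 legal moves → neither.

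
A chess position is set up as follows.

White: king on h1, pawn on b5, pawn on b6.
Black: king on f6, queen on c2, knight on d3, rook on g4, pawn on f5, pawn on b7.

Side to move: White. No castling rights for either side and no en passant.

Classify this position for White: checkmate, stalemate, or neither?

stalemate

White to move; white king on h1.
In check: no.
King squares — g1: attacked by Rg4; g2: attacked by Qc2; h2: attacked by Qc2.
Legal moves for White: none.
Not in check and no legal moves → stalemate.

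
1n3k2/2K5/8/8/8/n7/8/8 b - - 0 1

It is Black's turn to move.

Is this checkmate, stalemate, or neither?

neither

Black to move; black king on f8.
In check: no.
Legal moves for Black: Kg8, Ke8, Kg7, Kf7, Ke7, Nd7, Nc6, Na6+, Nb5+, Nc4, Nc2, Nb1.
Black has 12 legal moves and is not in check → neither.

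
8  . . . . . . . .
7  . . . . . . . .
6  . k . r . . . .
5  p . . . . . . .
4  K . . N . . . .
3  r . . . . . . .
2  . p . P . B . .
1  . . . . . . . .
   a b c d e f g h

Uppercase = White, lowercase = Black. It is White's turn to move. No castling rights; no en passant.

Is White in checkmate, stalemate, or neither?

neither

White to move; white king on a4.
In check: yes, from the black rook on a3.
King squares — a3: available; b3: attacked by Ra3; b4: attacked by Pa5; a5: attacked by Ra3; b5: attacked by Kb6.
Legal moves for White: Kxa3.
White is in check but has 1 legal move → neither.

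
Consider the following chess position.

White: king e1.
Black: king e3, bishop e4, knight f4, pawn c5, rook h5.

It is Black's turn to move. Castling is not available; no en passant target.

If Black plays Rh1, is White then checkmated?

yes

After Rh1: white king on e1; in check: yes, from the black rook on h1.
King squares — d1: attacked by Rh1; f1: attacked by Rh1; d2: attacked by Ke3; e2: attacked by Ke3; f2: attacked by Ke3.
White has no legal moves → checkmate.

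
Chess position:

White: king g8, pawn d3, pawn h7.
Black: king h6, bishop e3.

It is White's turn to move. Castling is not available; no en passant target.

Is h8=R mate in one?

After h8=R: black king on h6; in check: yes, from the white rook on h8.
Black has 2 legal replies: Kg6, Kg5.
In check but a legal move exists → not checkmate.

no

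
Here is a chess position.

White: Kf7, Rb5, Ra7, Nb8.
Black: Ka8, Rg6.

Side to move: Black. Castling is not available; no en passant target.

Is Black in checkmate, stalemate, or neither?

neither

Black to move; black king on a8.
In check: yes, from the white rook on a7.
Legal moves for Black: Kxa7.
Black is in check but has 1 legal move → neither.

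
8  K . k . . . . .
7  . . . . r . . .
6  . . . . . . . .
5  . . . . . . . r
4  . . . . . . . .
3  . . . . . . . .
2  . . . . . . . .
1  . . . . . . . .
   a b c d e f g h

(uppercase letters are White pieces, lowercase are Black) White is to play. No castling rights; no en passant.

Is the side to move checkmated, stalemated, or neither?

stalemate

White to move; white king on a8.
In check: no.
King squares — a7: attacked by Re7; b7: attacked by Re7; b8: attacked by Kc8.
Legal moves for White: none.
Not in check and no legal moves → stalemate.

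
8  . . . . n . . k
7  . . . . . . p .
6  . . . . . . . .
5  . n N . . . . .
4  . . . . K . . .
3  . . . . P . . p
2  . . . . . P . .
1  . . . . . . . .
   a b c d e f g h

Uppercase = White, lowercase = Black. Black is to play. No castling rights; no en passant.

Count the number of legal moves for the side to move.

Black to move; king on h8.
In check: no.
Legal moves: Kg8, Kh7, Nec7, Nf6+, Ned6+, Nbc7, Na7, Nbd6+, Nd4, Nc3+, Na3, g6, h2, g5.
Count: 14.

14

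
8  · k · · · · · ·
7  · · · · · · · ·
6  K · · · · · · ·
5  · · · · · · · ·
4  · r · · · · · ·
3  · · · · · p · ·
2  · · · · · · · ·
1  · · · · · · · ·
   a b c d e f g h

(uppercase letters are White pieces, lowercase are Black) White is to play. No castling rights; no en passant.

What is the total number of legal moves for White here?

White to move; king on a6.
In check: no.
Legal moves: Ka5.
Count: 1.

1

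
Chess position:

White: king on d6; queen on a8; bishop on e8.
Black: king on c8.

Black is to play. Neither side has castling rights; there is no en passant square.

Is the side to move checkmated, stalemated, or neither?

Black to move; black king on c8.
In check: yes, from the white queen on a8.
King squares — b7: attacked by Qa8; c7: attacked by Kd6; d7: attacked by Kd6; b8: attacked by Qa8; d8: attacked by Qa8.
Legal moves for Black: none.
In check with no legal moves → checkmate.

checkmate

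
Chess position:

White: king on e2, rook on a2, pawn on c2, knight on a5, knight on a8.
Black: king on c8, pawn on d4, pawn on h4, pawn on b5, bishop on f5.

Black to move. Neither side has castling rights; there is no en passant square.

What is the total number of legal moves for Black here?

Black to move; king on c8.
In check: no.
Legal moves: Kd8, Kb8, Kd7, Bh7, Bd7, Bg6, Be6, Bg4+, Be4, Bh3, Bd3+, Bxc2, b4, h3, d3+.
Count: 15.

15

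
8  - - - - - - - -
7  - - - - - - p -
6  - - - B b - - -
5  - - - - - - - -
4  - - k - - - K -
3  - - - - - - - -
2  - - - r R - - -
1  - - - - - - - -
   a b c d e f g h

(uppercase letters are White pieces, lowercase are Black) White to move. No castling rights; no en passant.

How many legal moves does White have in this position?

White to move; king on g4.
In check: yes, from the black bishop on e6.
Legal moves: Kh5, Kg5, Kh4, Kf4, Kg3, Kf3, Rxe6.
Count: 7.

7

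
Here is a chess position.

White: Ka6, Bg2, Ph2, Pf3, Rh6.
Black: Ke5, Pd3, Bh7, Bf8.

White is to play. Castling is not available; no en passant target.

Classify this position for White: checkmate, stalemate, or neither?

White to move; white king on a6.
In check: no.
Legal moves for White include: Rxh7, Rg6, Rf6, Re6+, Rd6, Rc6, Rb6, Rh5+, Rh4, Rh3, Kb7, Ka7, Kb6, Kb5, Ka5, Bh3, Bh1, Bf1, ... (list truncated; more exist).
White has legal moves and is not in check → neither.

neither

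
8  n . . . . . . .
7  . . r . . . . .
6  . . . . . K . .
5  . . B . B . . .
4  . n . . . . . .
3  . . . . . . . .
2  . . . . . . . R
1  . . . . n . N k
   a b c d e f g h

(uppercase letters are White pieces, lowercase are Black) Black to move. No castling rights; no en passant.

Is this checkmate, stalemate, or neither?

checkmate

Black to move; black king on h1.
In check: yes, from the white rook on h2.
King squares — g1: attacked by Bc5; g2: attacked by Rh2; h2: attacked by Be5.
Legal moves for Black: none.
In check with no legal moves → checkmate.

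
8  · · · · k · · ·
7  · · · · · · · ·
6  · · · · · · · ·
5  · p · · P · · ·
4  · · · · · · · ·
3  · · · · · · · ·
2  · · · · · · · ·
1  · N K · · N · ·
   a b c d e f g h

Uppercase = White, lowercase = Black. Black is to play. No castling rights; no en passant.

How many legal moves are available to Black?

Black to move; king on e8.
In check: no.
Legal moves: Kf8, Kd8, Kf7, Ke7, Kd7, b4.
Count: 6.

6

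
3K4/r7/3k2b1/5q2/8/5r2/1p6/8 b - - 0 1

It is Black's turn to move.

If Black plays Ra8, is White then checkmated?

After Ra8: white king on d8; in check: yes, from the black rook on a8.
King squares — c7: attacked by Kd6; d7: attacked by Qf5; e7: attacked by Kd6; c8: attacked by Qf5; e8: attacked by Bg6.
White has no legal moves → checkmate.

yes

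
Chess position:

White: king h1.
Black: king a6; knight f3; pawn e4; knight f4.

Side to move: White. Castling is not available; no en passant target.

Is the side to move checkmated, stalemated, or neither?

White to move; white king on h1.
In check: no.
King squares — g1: attacked by Nf3; g2: attacked by Nf4; h2: attacked by Nf3.
Legal moves for White: none.
Not in check and no legal moves → stalemate.

stalemate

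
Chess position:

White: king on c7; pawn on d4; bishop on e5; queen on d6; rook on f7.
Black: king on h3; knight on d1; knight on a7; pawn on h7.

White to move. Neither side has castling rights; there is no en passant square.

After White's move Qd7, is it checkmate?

no

After Qd7: black king on h3; in check: yes, from the white queen on d7.
Black has 2 legal replies: Kh4, Kg2.
In check but a legal move exists → not checkmate.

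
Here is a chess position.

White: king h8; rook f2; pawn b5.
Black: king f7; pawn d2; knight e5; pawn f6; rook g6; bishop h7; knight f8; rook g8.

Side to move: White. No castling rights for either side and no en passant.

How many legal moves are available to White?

0

White to move; king on h8.
In check: yes, from the black rook on g8.
Legal moves: none.
Count: 0.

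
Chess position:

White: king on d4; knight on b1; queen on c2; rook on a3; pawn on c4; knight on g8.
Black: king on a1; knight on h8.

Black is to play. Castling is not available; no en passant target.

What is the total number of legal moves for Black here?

0

Black to move; king on a1.
In check: yes, from the white rook on a3.
Legal moves: none.
Count: 0.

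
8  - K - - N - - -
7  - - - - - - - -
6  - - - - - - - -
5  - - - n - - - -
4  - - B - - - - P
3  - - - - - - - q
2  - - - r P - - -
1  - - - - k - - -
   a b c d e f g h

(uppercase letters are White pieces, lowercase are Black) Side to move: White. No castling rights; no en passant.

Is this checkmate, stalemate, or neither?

White to move; white king on b8.
In check: no.
Legal moves for White: Ng7, Nc7, Nf6, Nd6, Ka8, Kb7, Ka7, Ba6, Bxd5, Bb5, Bd3, Bb3, Ba2, h5, e3, e4.
White has 16 legal moves and is not in check → neither.

neither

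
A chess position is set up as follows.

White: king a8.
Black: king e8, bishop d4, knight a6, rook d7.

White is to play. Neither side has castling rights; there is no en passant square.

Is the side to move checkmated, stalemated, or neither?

White to move; white king on a8.
In check: no.
King squares — a7: attacked by Bd4; b7: attacked by Rd7; b8: attacked by Na6.
Legal moves for White: none.
Not in check and no legal moves → stalemate.

stalemate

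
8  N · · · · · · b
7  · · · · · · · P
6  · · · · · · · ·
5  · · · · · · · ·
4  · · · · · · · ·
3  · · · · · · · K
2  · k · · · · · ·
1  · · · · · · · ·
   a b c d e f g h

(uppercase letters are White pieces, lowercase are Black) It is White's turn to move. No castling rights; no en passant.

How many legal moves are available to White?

White to move; king on h3.
In check: no.
Legal moves: Nc7, Nb6, Kh4, Kg4, Kg3, Kh2, Kg2.
Count: 7.

7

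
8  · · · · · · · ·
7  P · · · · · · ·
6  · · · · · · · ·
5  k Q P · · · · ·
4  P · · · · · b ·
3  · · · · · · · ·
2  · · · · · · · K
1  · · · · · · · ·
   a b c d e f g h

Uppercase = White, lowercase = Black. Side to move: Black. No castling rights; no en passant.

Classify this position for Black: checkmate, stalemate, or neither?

checkmate

Black to move; black king on a5.
In check: yes, from the white queen on b5.
King squares — a4: attacked by Qb5; b4: attacked by Qb5; b5: attacked by Pa4; a6: attacked by Qb5; b6: attacked by Qb5.
Legal moves for Black: none.
In check with no legal moves → checkmate.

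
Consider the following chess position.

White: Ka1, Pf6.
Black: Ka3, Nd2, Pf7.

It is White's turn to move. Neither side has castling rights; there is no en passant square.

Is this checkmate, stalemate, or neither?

stalemate

White to move; white king on a1.
In check: no.
King squares — b1: attacked by Nd2; a2: attacked by Ka3; b2: attacked by Ka3.
Legal moves for White: none.
Not in check and no legal moves → stalemate.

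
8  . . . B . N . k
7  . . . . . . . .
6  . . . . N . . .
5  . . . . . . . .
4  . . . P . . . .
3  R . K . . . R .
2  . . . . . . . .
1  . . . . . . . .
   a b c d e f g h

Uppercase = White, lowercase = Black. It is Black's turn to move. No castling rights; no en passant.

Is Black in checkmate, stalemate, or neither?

stalemate

Black to move; black king on h8.
In check: no.
King squares — g7: attacked by Rg3; h7: attacked by Nf8; g8: attacked by Rg3.
Legal moves for Black: none.
Not in check and no legal moves → stalemate.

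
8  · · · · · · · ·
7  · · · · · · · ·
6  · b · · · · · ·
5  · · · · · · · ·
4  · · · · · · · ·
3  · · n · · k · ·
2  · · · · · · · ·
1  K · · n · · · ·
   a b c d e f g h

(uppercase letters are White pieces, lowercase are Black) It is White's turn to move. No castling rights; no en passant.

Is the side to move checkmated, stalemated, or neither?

White to move; white king on a1.
In check: no.
King squares — b1: attacked by Nc3; a2: attacked by Nc3; b2: attacked by Nd1.
Legal moves for White: none.
Not in check and no legal moves → stalemate.

stalemate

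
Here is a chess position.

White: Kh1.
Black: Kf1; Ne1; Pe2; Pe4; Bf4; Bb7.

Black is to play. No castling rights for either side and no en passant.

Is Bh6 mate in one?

no

After Bh6: white king on h1; in check: no.
White is not in check, so this cannot be checkmate.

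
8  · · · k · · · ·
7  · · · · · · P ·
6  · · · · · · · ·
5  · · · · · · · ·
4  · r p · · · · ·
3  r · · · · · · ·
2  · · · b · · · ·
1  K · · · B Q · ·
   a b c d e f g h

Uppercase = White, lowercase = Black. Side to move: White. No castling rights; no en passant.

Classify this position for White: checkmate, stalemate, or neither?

White to move; white king on a1.
In check: yes, from the black rook on a3.
King squares — b1: attacked by Rb4; a2: attacked by Ra3; b2: attacked by Rb4.
Legal moves for White: none.
In check with no legal moves → checkmate.

checkmate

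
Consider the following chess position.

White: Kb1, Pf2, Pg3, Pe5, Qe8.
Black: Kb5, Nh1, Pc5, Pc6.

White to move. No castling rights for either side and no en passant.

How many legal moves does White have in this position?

White to move; king on b1.
In check: no.
Legal moves: Qh8, Qg8, Qf8, Qd8, Qc8, Qb8+, Qa8, Qf7, Qe7, Qd7, Qg6, Qe6, Qxc6+, Qh5, Kc2, Kb2, Ka2, Kc1, Ka1, e6, g4, f3, f4.
Count: 23.

23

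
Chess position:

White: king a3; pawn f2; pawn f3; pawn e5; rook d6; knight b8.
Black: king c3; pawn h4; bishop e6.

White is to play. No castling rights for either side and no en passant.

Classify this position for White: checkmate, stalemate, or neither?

White to move; white king on a3.
In check: no.
Legal moves for White: Nd7, Nc6, Na6, Rd8, Rd7, Rxe6, Rc6+, Rb6, Ra6, Rd5, Rd4, Rd3+, Rd2, Rd1, Ka4, f4.
White has 16 legal moves and is not in check → neither.

neither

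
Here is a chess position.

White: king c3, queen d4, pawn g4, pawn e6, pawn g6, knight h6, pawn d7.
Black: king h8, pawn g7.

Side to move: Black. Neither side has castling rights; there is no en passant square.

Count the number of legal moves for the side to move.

Black to move; king on h8.
In check: no.
Legal moves: none.
Count: 0.

0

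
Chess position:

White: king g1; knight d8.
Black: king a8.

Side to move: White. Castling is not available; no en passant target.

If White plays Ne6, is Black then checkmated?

no

After Ne6: black king on a8; in check: no.
Black is not in check, so this cannot be checkmate.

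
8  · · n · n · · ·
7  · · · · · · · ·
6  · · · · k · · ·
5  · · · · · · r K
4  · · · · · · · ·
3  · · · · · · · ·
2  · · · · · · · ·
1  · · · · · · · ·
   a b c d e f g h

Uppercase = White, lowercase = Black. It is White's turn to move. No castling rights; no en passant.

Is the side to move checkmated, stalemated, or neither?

White to move; white king on h5.
In check: yes, from the black rook on g5.
King squares — g4: attacked by Rg5; h4: available; g5: available; g6: attacked by Rg5; h6: available.
Legal moves for White: Kh6, Kxg5, Kh4.
White is in check but has 3 legal moves → neither.

neither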